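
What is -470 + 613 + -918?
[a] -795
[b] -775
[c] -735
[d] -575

First: -470 + 613 = 143
Then: 143 + -918 = -775
b) -775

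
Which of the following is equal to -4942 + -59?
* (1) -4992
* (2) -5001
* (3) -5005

-4942 + -59 = -5001
2) -5001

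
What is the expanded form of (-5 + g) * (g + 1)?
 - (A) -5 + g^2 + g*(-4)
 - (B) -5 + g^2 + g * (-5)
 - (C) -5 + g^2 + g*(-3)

Expanding (-5 + g) * (g + 1):
= -5 + g^2 + g*(-4)
A) -5 + g^2 + g*(-4)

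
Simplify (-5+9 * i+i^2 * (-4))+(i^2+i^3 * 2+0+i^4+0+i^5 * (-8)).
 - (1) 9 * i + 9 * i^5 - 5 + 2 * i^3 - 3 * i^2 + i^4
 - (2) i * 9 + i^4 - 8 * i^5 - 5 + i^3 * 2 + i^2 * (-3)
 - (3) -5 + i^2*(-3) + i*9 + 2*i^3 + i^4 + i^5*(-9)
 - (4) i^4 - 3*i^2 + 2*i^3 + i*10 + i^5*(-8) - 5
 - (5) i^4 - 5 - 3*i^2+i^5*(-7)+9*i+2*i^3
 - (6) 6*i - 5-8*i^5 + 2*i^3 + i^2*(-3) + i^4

Adding the polynomials and combining like terms:
(-5 + 9*i + i^2*(-4)) + (i^2 + i^3*2 + 0 + i^4 + 0 + i^5*(-8))
= i * 9 + i^4 - 8 * i^5 - 5 + i^3 * 2 + i^2 * (-3)
2) i * 9 + i^4 - 8 * i^5 - 5 + i^3 * 2 + i^2 * (-3)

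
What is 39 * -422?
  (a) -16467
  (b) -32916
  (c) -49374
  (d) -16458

39 * -422 = -16458
d) -16458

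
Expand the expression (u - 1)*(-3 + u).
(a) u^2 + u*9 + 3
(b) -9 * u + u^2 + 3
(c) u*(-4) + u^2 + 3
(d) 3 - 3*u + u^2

Expanding (u - 1)*(-3 + u):
= u*(-4) + u^2 + 3
c) u*(-4) + u^2 + 3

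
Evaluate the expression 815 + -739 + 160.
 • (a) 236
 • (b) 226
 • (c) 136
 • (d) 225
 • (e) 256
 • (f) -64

First: 815 + -739 = 76
Then: 76 + 160 = 236
a) 236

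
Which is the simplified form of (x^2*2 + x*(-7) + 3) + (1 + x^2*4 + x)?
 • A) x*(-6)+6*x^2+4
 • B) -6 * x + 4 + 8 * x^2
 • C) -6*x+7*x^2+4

Adding the polynomials and combining like terms:
(x^2*2 + x*(-7) + 3) + (1 + x^2*4 + x)
= x*(-6)+6*x^2+4
A) x*(-6)+6*x^2+4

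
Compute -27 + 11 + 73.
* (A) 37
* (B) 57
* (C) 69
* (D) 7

First: -27 + 11 = -16
Then: -16 + 73 = 57
B) 57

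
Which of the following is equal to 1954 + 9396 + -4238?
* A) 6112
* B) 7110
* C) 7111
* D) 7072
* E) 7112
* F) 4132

First: 1954 + 9396 = 11350
Then: 11350 + -4238 = 7112
E) 7112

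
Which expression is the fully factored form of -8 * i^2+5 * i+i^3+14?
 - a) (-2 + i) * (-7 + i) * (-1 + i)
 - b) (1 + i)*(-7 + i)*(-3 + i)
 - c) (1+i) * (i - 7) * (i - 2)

We need to factor -8 * i^2+5 * i+i^3+14.
The factored form is (1+i) * (i - 7) * (i - 2).
c) (1+i) * (i - 7) * (i - 2)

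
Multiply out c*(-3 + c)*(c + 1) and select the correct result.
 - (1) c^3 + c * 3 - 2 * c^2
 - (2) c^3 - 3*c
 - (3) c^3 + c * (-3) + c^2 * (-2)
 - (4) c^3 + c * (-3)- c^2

Expanding c*(-3 + c)*(c + 1):
= c^3 + c * (-3) + c^2 * (-2)
3) c^3 + c * (-3) + c^2 * (-2)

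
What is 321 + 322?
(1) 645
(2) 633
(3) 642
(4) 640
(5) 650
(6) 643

321 + 322 = 643
6) 643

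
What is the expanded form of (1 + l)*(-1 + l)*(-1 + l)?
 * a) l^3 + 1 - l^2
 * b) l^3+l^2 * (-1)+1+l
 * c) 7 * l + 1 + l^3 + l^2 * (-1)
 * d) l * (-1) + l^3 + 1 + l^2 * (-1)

Expanding (1 + l)*(-1 + l)*(-1 + l):
= l * (-1) + l^3 + 1 + l^2 * (-1)
d) l * (-1) + l^3 + 1 + l^2 * (-1)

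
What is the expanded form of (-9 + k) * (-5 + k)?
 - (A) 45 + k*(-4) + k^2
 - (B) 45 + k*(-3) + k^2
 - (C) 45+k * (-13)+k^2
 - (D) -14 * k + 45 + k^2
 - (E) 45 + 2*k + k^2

Expanding (-9 + k) * (-5 + k):
= -14 * k + 45 + k^2
D) -14 * k + 45 + k^2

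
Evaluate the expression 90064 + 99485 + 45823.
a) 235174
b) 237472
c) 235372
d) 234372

First: 90064 + 99485 = 189549
Then: 189549 + 45823 = 235372
c) 235372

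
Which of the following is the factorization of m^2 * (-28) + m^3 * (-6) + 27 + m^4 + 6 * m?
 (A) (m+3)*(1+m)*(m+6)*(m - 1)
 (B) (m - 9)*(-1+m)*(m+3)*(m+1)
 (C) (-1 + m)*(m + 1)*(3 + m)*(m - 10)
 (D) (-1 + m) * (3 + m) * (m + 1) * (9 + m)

We need to factor m^2 * (-28) + m^3 * (-6) + 27 + m^4 + 6 * m.
The factored form is (m - 9)*(-1+m)*(m+3)*(m+1).
B) (m - 9)*(-1+m)*(m+3)*(m+1)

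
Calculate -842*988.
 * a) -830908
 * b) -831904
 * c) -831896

-842 * 988 = -831896
c) -831896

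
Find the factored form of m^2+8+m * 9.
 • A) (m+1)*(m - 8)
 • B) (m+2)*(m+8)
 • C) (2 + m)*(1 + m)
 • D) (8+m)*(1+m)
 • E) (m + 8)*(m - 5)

We need to factor m^2+8+m * 9.
The factored form is (8+m)*(1+m).
D) (8+m)*(1+m)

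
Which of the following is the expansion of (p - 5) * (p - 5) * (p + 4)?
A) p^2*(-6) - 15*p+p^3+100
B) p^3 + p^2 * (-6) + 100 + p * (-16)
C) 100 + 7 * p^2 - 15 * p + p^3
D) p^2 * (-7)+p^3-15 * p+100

Expanding (p - 5) * (p - 5) * (p + 4):
= p^2*(-6) - 15*p+p^3+100
A) p^2*(-6) - 15*p+p^3+100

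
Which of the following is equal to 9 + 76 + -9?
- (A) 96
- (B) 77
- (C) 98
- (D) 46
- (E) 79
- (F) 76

First: 9 + 76 = 85
Then: 85 + -9 = 76
F) 76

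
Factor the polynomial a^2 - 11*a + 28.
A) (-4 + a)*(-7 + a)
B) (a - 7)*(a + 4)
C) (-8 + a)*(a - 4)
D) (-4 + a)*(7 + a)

We need to factor a^2 - 11*a + 28.
The factored form is (-4 + a)*(-7 + a).
A) (-4 + a)*(-7 + a)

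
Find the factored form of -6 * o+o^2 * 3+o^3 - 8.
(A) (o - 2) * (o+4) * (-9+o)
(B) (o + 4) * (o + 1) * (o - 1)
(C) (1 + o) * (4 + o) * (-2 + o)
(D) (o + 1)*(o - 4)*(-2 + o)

We need to factor -6 * o+o^2 * 3+o^3 - 8.
The factored form is (1 + o) * (4 + o) * (-2 + o).
C) (1 + o) * (4 + o) * (-2 + o)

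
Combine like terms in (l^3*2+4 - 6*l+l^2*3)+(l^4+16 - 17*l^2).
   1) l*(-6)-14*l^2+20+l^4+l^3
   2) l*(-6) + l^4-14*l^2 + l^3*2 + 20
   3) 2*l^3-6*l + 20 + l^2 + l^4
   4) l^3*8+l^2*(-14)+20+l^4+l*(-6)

Adding the polynomials and combining like terms:
(l^3*2 + 4 - 6*l + l^2*3) + (l^4 + 16 - 17*l^2)
= l*(-6) + l^4-14*l^2 + l^3*2 + 20
2) l*(-6) + l^4-14*l^2 + l^3*2 + 20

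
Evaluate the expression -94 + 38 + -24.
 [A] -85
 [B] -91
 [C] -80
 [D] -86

First: -94 + 38 = -56
Then: -56 + -24 = -80
C) -80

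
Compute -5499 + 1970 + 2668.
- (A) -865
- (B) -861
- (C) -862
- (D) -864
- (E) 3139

First: -5499 + 1970 = -3529
Then: -3529 + 2668 = -861
B) -861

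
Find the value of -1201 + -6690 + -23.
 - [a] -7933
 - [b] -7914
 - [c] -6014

First: -1201 + -6690 = -7891
Then: -7891 + -23 = -7914
b) -7914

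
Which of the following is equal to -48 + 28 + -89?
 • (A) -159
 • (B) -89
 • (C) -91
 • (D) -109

First: -48 + 28 = -20
Then: -20 + -89 = -109
D) -109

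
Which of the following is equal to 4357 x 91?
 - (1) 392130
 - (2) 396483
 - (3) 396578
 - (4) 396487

4357 * 91 = 396487
4) 396487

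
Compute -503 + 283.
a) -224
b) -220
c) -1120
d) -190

-503 + 283 = -220
b) -220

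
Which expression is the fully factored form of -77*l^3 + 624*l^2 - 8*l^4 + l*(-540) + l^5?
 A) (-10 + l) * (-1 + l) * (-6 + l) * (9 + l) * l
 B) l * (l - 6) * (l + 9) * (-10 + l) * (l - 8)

We need to factor -77*l^3 + 624*l^2 - 8*l^4 + l*(-540) + l^5.
The factored form is (-10 + l) * (-1 + l) * (-6 + l) * (9 + l) * l.
A) (-10 + l) * (-1 + l) * (-6 + l) * (9 + l) * l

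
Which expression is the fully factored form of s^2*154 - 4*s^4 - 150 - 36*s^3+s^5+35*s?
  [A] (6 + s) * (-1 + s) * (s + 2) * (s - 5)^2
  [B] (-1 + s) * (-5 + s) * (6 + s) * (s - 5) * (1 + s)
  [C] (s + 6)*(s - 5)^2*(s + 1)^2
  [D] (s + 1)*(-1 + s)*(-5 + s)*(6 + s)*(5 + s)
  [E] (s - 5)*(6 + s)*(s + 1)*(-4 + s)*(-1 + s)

We need to factor s^2*154 - 4*s^4 - 150 - 36*s^3+s^5+35*s.
The factored form is (-1 + s) * (-5 + s) * (6 + s) * (s - 5) * (1 + s).
B) (-1 + s) * (-5 + s) * (6 + s) * (s - 5) * (1 + s)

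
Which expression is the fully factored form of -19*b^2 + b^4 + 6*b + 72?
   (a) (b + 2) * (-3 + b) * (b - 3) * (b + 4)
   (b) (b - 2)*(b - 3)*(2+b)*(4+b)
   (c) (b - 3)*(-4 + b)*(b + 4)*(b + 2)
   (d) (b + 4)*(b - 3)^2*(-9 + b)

We need to factor -19*b^2 + b^4 + 6*b + 72.
The factored form is (b + 2) * (-3 + b) * (b - 3) * (b + 4).
a) (b + 2) * (-3 + b) * (b - 3) * (b + 4)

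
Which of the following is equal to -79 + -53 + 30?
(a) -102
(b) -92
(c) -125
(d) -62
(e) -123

First: -79 + -53 = -132
Then: -132 + 30 = -102
a) -102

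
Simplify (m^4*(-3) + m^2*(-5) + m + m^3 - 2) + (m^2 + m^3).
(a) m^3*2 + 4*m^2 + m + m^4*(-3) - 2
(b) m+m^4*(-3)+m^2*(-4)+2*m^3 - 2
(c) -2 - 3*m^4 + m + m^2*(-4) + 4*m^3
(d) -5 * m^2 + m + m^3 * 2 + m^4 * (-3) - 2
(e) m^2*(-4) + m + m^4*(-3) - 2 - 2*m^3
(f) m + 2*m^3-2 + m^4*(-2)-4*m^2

Adding the polynomials and combining like terms:
(m^4*(-3) + m^2*(-5) + m + m^3 - 2) + (m^2 + m^3)
= m+m^4*(-3)+m^2*(-4)+2*m^3 - 2
b) m+m^4*(-3)+m^2*(-4)+2*m^3 - 2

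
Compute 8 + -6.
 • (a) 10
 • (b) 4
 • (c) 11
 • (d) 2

8 + -6 = 2
d) 2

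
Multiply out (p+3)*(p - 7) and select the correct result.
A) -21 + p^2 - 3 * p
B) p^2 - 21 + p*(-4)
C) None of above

Expanding (p+3)*(p - 7):
= p^2 - 21 + p*(-4)
B) p^2 - 21 + p*(-4)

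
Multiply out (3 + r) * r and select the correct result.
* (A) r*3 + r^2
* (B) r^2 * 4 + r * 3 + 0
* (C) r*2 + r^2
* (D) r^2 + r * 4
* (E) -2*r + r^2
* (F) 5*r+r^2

Expanding (3 + r) * r:
= r*3 + r^2
A) r*3 + r^2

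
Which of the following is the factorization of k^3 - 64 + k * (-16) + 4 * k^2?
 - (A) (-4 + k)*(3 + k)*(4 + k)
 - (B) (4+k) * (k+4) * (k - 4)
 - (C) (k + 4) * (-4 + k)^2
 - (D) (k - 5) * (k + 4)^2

We need to factor k^3 - 64 + k * (-16) + 4 * k^2.
The factored form is (4+k) * (k+4) * (k - 4).
B) (4+k) * (k+4) * (k - 4)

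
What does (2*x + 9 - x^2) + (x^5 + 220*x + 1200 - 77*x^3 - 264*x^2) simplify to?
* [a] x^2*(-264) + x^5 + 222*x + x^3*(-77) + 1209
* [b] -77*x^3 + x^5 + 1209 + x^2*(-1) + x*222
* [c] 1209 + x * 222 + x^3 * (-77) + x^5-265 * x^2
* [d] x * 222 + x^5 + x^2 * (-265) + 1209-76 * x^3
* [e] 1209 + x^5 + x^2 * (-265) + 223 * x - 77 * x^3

Adding the polynomials and combining like terms:
(2*x + 9 - x^2) + (x^5 + 220*x + 1200 - 77*x^3 - 264*x^2)
= 1209 + x * 222 + x^3 * (-77) + x^5-265 * x^2
c) 1209 + x * 222 + x^3 * (-77) + x^5-265 * x^2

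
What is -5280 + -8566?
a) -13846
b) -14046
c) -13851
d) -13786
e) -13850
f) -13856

-5280 + -8566 = -13846
a) -13846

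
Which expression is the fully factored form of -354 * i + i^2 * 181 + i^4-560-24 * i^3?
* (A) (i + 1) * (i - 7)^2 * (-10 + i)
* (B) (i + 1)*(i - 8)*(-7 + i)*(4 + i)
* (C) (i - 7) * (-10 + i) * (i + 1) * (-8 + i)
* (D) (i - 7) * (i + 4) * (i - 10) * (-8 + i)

We need to factor -354 * i + i^2 * 181 + i^4-560-24 * i^3.
The factored form is (i - 7) * (-10 + i) * (i + 1) * (-8 + i).
C) (i - 7) * (-10 + i) * (i + 1) * (-8 + i)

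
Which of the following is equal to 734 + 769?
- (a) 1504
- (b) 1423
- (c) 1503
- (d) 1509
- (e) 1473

734 + 769 = 1503
c) 1503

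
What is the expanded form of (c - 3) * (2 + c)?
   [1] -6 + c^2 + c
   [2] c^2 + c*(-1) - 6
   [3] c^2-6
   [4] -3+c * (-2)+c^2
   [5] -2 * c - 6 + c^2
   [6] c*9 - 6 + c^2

Expanding (c - 3) * (2 + c):
= c^2 + c*(-1) - 6
2) c^2 + c*(-1) - 6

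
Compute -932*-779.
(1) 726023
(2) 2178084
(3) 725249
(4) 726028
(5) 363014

-932 * -779 = 726028
4) 726028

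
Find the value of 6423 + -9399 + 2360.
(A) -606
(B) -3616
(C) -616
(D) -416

First: 6423 + -9399 = -2976
Then: -2976 + 2360 = -616
C) -616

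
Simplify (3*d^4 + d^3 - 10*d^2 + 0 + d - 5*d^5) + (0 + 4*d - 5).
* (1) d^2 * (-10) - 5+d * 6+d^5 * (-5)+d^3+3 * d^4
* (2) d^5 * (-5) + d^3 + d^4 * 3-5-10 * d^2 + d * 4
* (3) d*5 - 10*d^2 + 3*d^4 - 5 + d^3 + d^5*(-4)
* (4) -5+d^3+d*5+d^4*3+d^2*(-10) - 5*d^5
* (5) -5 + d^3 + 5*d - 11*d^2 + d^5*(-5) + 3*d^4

Adding the polynomials and combining like terms:
(3*d^4 + d^3 - 10*d^2 + 0 + d - 5*d^5) + (0 + 4*d - 5)
= -5+d^3+d*5+d^4*3+d^2*(-10) - 5*d^5
4) -5+d^3+d*5+d^4*3+d^2*(-10) - 5*d^5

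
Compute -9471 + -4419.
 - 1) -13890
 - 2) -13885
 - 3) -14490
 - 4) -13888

-9471 + -4419 = -13890
1) -13890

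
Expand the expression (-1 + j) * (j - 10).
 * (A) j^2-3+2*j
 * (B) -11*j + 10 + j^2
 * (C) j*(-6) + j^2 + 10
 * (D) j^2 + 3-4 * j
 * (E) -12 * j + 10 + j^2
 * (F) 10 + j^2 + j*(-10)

Expanding (-1 + j) * (j - 10):
= -11*j + 10 + j^2
B) -11*j + 10 + j^2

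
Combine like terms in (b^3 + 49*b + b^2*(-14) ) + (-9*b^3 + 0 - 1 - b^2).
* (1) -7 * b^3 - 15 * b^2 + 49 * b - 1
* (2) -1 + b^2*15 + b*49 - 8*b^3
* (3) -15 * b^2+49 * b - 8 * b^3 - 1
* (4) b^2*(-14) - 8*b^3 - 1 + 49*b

Adding the polynomials and combining like terms:
(b^3 + 49*b + b^2*(-14)) + (-9*b^3 + 0 - 1 - b^2)
= -15 * b^2+49 * b - 8 * b^3 - 1
3) -15 * b^2+49 * b - 8 * b^3 - 1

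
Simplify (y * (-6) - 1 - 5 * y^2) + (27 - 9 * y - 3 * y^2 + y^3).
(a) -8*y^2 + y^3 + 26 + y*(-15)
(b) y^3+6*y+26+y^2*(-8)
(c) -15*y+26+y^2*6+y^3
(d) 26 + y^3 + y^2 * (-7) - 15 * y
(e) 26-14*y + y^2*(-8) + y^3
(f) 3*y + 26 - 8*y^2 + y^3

Adding the polynomials and combining like terms:
(y*(-6) - 1 - 5*y^2) + (27 - 9*y - 3*y^2 + y^3)
= -8*y^2 + y^3 + 26 + y*(-15)
a) -8*y^2 + y^3 + 26 + y*(-15)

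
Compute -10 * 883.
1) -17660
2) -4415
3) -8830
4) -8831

-10 * 883 = -8830
3) -8830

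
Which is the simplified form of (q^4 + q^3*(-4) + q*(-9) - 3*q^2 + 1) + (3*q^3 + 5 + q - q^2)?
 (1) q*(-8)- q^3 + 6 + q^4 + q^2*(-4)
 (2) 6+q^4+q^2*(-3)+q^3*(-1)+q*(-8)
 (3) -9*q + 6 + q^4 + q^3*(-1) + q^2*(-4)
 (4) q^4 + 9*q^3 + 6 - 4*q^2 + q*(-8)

Adding the polynomials and combining like terms:
(q^4 + q^3*(-4) + q*(-9) - 3*q^2 + 1) + (3*q^3 + 5 + q - q^2)
= q*(-8)- q^3 + 6 + q^4 + q^2*(-4)
1) q*(-8)- q^3 + 6 + q^4 + q^2*(-4)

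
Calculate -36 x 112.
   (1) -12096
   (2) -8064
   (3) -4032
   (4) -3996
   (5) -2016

-36 * 112 = -4032
3) -4032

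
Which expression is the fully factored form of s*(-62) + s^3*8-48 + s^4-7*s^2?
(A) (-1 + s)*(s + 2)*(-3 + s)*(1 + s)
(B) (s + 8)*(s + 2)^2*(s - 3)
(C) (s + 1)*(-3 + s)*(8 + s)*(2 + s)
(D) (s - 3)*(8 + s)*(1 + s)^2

We need to factor s*(-62) + s^3*8-48 + s^4-7*s^2.
The factored form is (s + 1)*(-3 + s)*(8 + s)*(2 + s).
C) (s + 1)*(-3 + s)*(8 + s)*(2 + s)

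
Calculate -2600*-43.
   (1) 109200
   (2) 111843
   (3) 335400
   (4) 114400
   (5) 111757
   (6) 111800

-2600 * -43 = 111800
6) 111800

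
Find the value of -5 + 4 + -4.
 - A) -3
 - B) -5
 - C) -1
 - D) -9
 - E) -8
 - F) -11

First: -5 + 4 = -1
Then: -1 + -4 = -5
B) -5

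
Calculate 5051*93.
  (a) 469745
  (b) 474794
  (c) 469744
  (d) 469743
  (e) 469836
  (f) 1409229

5051 * 93 = 469743
d) 469743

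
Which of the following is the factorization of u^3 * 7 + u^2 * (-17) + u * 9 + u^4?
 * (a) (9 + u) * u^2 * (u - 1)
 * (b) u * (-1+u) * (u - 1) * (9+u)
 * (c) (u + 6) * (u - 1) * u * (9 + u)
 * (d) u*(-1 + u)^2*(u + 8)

We need to factor u^3 * 7 + u^2 * (-17) + u * 9 + u^4.
The factored form is u * (-1+u) * (u - 1) * (9+u).
b) u * (-1+u) * (u - 1) * (9+u)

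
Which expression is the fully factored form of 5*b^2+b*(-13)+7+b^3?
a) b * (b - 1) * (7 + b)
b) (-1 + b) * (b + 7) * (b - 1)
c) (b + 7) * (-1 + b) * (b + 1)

We need to factor 5*b^2+b*(-13)+7+b^3.
The factored form is (-1 + b) * (b + 7) * (b - 1).
b) (-1 + b) * (b + 7) * (b - 1)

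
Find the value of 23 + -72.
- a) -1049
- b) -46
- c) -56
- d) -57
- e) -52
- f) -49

23 + -72 = -49
f) -49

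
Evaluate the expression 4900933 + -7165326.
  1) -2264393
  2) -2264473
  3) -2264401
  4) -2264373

4900933 + -7165326 = -2264393
1) -2264393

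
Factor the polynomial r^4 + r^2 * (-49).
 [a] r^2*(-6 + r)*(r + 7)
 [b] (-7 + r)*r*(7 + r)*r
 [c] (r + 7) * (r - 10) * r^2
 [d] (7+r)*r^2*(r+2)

We need to factor r^4 + r^2 * (-49).
The factored form is (-7 + r)*r*(7 + r)*r.
b) (-7 + r)*r*(7 + r)*r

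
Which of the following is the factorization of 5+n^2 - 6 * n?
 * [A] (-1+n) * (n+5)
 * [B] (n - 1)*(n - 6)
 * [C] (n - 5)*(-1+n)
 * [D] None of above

We need to factor 5+n^2 - 6 * n.
The factored form is (n - 5)*(-1+n).
C) (n - 5)*(-1+n)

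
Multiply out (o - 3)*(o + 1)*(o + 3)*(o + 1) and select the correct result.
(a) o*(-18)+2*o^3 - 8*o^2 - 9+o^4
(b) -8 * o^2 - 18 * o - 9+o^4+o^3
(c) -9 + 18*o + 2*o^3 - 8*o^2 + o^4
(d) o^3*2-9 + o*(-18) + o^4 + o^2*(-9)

Expanding (o - 3)*(o + 1)*(o + 3)*(o + 1):
= o*(-18)+2*o^3 - 8*o^2 - 9+o^4
a) o*(-18)+2*o^3 - 8*o^2 - 9+o^4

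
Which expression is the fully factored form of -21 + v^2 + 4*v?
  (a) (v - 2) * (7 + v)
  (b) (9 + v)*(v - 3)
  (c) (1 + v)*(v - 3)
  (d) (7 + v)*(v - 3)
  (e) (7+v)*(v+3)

We need to factor -21 + v^2 + 4*v.
The factored form is (7 + v)*(v - 3).
d) (7 + v)*(v - 3)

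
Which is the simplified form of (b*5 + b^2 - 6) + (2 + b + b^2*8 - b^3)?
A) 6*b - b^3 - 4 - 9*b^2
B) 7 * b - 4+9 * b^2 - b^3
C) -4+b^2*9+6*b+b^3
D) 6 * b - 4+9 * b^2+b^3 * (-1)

Adding the polynomials and combining like terms:
(b*5 + b^2 - 6) + (2 + b + b^2*8 - b^3)
= 6 * b - 4+9 * b^2+b^3 * (-1)
D) 6 * b - 4+9 * b^2+b^3 * (-1)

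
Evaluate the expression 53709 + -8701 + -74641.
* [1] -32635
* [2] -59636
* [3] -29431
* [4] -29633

First: 53709 + -8701 = 45008
Then: 45008 + -74641 = -29633
4) -29633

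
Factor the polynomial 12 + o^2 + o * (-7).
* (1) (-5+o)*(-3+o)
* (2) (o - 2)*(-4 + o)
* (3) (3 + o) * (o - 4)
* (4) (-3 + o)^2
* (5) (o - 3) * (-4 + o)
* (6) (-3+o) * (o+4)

We need to factor 12 + o^2 + o * (-7).
The factored form is (o - 3) * (-4 + o).
5) (o - 3) * (-4 + o)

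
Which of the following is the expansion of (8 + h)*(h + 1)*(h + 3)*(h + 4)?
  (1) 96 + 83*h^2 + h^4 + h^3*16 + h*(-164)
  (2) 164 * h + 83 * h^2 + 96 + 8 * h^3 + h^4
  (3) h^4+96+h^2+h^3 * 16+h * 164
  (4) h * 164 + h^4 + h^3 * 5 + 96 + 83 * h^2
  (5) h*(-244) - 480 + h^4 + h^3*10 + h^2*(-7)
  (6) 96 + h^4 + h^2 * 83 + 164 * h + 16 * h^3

Expanding (8 + h)*(h + 1)*(h + 3)*(h + 4):
= 96 + h^4 + h^2 * 83 + 164 * h + 16 * h^3
6) 96 + h^4 + h^2 * 83 + 164 * h + 16 * h^3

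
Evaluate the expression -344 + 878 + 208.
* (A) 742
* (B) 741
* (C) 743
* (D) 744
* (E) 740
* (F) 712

First: -344 + 878 = 534
Then: 534 + 208 = 742
A) 742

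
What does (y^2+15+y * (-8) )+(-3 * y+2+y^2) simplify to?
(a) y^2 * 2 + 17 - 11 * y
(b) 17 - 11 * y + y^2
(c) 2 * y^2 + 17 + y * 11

Adding the polynomials and combining like terms:
(y^2 + 15 + y*(-8)) + (-3*y + 2 + y^2)
= y^2 * 2 + 17 - 11 * y
a) y^2 * 2 + 17 - 11 * y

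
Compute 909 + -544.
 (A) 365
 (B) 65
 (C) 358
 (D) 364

909 + -544 = 365
A) 365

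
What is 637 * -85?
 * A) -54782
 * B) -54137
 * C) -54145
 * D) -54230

637 * -85 = -54145
C) -54145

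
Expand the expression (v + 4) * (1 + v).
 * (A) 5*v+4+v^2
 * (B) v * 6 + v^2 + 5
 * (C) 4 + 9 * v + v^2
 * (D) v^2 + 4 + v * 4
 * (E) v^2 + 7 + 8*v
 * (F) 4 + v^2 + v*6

Expanding (v + 4) * (1 + v):
= 5*v+4+v^2
A) 5*v+4+v^2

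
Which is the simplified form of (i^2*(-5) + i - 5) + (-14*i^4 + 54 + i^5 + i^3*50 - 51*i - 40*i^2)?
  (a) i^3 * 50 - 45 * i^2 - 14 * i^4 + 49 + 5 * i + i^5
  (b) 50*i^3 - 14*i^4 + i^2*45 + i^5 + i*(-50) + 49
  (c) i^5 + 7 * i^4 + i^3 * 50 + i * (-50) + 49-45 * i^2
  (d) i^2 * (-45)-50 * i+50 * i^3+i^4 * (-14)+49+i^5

Adding the polynomials and combining like terms:
(i^2*(-5) + i - 5) + (-14*i^4 + 54 + i^5 + i^3*50 - 51*i - 40*i^2)
= i^2 * (-45)-50 * i+50 * i^3+i^4 * (-14)+49+i^5
d) i^2 * (-45)-50 * i+50 * i^3+i^4 * (-14)+49+i^5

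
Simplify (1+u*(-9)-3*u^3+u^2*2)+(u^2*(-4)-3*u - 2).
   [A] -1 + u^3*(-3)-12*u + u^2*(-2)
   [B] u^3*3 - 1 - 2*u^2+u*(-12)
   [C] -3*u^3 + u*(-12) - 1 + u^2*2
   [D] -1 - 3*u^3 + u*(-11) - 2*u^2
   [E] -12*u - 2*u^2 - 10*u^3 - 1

Adding the polynomials and combining like terms:
(1 + u*(-9) - 3*u^3 + u^2*2) + (u^2*(-4) - 3*u - 2)
= -1 + u^3*(-3)-12*u + u^2*(-2)
A) -1 + u^3*(-3)-12*u + u^2*(-2)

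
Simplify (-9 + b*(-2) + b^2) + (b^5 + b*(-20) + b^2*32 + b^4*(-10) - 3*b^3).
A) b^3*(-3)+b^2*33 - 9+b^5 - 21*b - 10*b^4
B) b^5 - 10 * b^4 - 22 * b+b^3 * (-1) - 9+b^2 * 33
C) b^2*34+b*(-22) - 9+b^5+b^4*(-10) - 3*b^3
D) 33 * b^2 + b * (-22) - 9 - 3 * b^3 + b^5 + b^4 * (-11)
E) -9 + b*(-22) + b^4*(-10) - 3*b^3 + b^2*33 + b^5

Adding the polynomials and combining like terms:
(-9 + b*(-2) + b^2) + (b^5 + b*(-20) + b^2*32 + b^4*(-10) - 3*b^3)
= -9 + b*(-22) + b^4*(-10) - 3*b^3 + b^2*33 + b^5
E) -9 + b*(-22) + b^4*(-10) - 3*b^3 + b^2*33 + b^5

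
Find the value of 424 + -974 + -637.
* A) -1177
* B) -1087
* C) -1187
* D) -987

First: 424 + -974 = -550
Then: -550 + -637 = -1187
C) -1187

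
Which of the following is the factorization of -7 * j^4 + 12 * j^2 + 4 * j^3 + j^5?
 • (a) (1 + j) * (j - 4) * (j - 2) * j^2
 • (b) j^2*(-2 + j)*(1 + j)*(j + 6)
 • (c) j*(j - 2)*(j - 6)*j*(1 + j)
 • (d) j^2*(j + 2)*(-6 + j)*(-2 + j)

We need to factor -7 * j^4 + 12 * j^2 + 4 * j^3 + j^5.
The factored form is j*(j - 2)*(j - 6)*j*(1 + j).
c) j*(j - 2)*(j - 6)*j*(1 + j)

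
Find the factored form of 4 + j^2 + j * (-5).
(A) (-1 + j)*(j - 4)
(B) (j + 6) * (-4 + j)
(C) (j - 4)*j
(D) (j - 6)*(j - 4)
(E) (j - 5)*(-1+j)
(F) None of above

We need to factor 4 + j^2 + j * (-5).
The factored form is (-1 + j)*(j - 4).
A) (-1 + j)*(j - 4)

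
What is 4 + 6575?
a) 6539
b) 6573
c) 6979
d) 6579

4 + 6575 = 6579
d) 6579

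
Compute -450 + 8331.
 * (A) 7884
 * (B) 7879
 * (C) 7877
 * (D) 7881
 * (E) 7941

-450 + 8331 = 7881
D) 7881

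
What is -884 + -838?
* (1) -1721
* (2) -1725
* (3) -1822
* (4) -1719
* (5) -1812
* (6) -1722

-884 + -838 = -1722
6) -1722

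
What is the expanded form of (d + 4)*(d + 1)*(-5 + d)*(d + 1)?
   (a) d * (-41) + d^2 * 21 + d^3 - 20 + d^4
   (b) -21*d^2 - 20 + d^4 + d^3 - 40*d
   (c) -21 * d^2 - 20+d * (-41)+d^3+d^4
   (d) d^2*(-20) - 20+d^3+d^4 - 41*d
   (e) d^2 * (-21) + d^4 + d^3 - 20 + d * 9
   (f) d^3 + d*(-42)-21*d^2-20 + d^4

Expanding (d + 4)*(d + 1)*(-5 + d)*(d + 1):
= -21 * d^2 - 20+d * (-41)+d^3+d^4
c) -21 * d^2 - 20+d * (-41)+d^3+d^4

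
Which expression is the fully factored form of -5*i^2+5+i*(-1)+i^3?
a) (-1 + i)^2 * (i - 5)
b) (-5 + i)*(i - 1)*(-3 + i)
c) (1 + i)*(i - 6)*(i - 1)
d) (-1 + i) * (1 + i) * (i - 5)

We need to factor -5*i^2+5+i*(-1)+i^3.
The factored form is (-1 + i) * (1 + i) * (i - 5).
d) (-1 + i) * (1 + i) * (i - 5)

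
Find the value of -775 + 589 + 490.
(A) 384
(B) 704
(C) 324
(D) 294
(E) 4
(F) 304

First: -775 + 589 = -186
Then: -186 + 490 = 304
F) 304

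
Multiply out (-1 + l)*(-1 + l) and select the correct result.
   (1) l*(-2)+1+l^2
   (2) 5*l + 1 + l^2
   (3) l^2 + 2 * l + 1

Expanding (-1 + l)*(-1 + l):
= l*(-2)+1+l^2
1) l*(-2)+1+l^2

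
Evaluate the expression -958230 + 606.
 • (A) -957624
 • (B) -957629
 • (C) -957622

-958230 + 606 = -957624
A) -957624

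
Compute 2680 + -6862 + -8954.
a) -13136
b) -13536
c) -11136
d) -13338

First: 2680 + -6862 = -4182
Then: -4182 + -8954 = -13136
a) -13136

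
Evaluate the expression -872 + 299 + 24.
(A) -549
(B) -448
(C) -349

First: -872 + 299 = -573
Then: -573 + 24 = -549
A) -549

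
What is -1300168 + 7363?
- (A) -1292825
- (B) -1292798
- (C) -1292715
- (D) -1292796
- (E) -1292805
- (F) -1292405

-1300168 + 7363 = -1292805
E) -1292805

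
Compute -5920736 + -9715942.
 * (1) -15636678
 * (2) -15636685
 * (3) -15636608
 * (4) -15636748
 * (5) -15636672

-5920736 + -9715942 = -15636678
1) -15636678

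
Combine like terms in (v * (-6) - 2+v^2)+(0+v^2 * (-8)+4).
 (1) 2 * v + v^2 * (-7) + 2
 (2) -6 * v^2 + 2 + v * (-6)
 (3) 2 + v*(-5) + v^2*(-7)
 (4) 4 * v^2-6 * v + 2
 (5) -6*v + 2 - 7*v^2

Adding the polynomials and combining like terms:
(v*(-6) - 2 + v^2) + (0 + v^2*(-8) + 4)
= -6*v + 2 - 7*v^2
5) -6*v + 2 - 7*v^2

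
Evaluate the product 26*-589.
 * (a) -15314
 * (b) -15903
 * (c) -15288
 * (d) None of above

26 * -589 = -15314
a) -15314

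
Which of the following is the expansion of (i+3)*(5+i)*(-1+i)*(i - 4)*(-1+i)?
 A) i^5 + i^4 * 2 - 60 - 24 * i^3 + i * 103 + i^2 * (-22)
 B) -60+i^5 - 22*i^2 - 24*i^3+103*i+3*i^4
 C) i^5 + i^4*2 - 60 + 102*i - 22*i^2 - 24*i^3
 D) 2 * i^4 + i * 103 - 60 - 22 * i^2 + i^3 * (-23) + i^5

Expanding (i+3)*(5+i)*(-1+i)*(i - 4)*(-1+i):
= i^5 + i^4 * 2 - 60 - 24 * i^3 + i * 103 + i^2 * (-22)
A) i^5 + i^4 * 2 - 60 - 24 * i^3 + i * 103 + i^2 * (-22)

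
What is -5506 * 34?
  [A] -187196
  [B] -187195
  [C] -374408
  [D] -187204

-5506 * 34 = -187204
D) -187204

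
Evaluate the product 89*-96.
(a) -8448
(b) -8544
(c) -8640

89 * -96 = -8544
b) -8544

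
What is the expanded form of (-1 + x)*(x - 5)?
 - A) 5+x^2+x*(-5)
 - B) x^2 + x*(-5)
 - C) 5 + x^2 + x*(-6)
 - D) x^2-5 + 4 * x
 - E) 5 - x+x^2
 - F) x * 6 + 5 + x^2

Expanding (-1 + x)*(x - 5):
= 5 + x^2 + x*(-6)
C) 5 + x^2 + x*(-6)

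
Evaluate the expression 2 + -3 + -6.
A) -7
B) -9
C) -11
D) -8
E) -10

First: 2 + -3 = -1
Then: -1 + -6 = -7
A) -7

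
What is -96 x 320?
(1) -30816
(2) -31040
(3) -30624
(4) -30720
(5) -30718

-96 * 320 = -30720
4) -30720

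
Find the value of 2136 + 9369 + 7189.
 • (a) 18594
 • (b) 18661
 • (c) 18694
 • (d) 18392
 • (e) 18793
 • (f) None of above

First: 2136 + 9369 = 11505
Then: 11505 + 7189 = 18694
c) 18694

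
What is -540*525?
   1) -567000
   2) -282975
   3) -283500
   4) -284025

-540 * 525 = -283500
3) -283500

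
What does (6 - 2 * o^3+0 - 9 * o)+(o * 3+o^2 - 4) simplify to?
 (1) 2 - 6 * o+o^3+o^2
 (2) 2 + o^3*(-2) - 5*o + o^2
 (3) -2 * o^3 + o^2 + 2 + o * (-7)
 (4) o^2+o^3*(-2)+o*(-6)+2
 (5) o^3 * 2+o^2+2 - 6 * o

Adding the polynomials and combining like terms:
(6 - 2*o^3 + 0 - 9*o) + (o*3 + o^2 - 4)
= o^2+o^3*(-2)+o*(-6)+2
4) o^2+o^3*(-2)+o*(-6)+2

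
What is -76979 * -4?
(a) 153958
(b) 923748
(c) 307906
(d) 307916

-76979 * -4 = 307916
d) 307916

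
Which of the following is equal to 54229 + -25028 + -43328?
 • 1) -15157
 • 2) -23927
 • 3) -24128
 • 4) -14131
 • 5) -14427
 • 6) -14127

First: 54229 + -25028 = 29201
Then: 29201 + -43328 = -14127
6) -14127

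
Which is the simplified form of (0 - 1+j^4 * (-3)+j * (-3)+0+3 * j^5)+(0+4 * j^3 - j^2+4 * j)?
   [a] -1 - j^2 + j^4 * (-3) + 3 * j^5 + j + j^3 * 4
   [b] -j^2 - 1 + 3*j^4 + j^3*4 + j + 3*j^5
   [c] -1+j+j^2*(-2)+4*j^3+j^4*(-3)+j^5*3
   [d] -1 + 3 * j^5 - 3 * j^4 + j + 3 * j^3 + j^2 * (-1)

Adding the polynomials and combining like terms:
(0 - 1 + j^4*(-3) + j*(-3) + 0 + 3*j^5) + (0 + 4*j^3 - j^2 + 4*j)
= -1 - j^2 + j^4 * (-3) + 3 * j^5 + j + j^3 * 4
a) -1 - j^2 + j^4 * (-3) + 3 * j^5 + j + j^3 * 4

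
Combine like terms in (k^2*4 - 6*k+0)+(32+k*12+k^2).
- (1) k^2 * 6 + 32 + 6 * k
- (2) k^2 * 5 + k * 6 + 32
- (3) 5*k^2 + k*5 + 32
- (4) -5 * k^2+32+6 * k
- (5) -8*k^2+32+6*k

Adding the polynomials and combining like terms:
(k^2*4 - 6*k + 0) + (32 + k*12 + k^2)
= k^2 * 5 + k * 6 + 32
2) k^2 * 5 + k * 6 + 32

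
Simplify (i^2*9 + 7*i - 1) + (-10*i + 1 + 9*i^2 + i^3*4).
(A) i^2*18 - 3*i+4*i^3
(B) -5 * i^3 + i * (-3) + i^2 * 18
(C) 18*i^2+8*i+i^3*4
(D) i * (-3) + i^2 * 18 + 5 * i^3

Adding the polynomials and combining like terms:
(i^2*9 + 7*i - 1) + (-10*i + 1 + 9*i^2 + i^3*4)
= i^2*18 - 3*i+4*i^3
A) i^2*18 - 3*i+4*i^3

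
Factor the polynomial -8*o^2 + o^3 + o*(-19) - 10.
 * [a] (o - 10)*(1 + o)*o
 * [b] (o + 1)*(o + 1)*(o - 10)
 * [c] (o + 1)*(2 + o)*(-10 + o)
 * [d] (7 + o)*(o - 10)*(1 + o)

We need to factor -8*o^2 + o^3 + o*(-19) - 10.
The factored form is (o + 1)*(o + 1)*(o - 10).
b) (o + 1)*(o + 1)*(o - 10)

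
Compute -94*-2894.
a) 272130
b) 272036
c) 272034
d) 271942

-94 * -2894 = 272036
b) 272036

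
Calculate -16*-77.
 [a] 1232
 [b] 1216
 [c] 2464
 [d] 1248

-16 * -77 = 1232
a) 1232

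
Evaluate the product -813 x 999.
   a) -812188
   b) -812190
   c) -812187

-813 * 999 = -812187
c) -812187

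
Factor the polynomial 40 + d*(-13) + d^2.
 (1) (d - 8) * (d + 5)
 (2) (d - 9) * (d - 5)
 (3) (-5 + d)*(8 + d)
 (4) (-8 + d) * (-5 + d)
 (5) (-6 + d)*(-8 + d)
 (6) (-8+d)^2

We need to factor 40 + d*(-13) + d^2.
The factored form is (-8 + d) * (-5 + d).
4) (-8 + d) * (-5 + d)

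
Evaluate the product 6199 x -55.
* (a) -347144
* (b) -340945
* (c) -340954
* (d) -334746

6199 * -55 = -340945
b) -340945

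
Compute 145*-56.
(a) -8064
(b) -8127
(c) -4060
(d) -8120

145 * -56 = -8120
d) -8120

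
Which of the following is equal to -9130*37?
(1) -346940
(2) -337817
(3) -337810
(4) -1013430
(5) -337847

-9130 * 37 = -337810
3) -337810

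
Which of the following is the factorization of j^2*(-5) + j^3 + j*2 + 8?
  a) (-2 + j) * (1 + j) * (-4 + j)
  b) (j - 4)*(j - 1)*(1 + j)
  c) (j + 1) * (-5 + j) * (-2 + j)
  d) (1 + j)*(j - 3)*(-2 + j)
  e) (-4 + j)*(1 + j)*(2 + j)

We need to factor j^2*(-5) + j^3 + j*2 + 8.
The factored form is (-2 + j) * (1 + j) * (-4 + j).
a) (-2 + j) * (1 + j) * (-4 + j)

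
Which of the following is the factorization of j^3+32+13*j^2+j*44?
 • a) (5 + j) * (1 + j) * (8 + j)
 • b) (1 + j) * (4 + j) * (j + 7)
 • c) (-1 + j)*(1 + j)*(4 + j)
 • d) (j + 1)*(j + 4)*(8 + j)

We need to factor j^3+32+13*j^2+j*44.
The factored form is (j + 1)*(j + 4)*(8 + j).
d) (j + 1)*(j + 4)*(8 + j)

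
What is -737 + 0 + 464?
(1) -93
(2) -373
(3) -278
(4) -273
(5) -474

First: -737 + 0 = -737
Then: -737 + 464 = -273
4) -273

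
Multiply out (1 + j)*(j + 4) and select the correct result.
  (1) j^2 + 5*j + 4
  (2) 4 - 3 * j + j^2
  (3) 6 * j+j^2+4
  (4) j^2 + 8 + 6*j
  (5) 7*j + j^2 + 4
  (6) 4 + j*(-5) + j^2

Expanding (1 + j)*(j + 4):
= j^2 + 5*j + 4
1) j^2 + 5*j + 4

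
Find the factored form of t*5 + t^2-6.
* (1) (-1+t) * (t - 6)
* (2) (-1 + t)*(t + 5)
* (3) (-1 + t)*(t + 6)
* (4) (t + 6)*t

We need to factor t*5 + t^2-6.
The factored form is (-1 + t)*(t + 6).
3) (-1 + t)*(t + 6)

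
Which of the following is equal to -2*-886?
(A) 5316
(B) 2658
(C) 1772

-2 * -886 = 1772
C) 1772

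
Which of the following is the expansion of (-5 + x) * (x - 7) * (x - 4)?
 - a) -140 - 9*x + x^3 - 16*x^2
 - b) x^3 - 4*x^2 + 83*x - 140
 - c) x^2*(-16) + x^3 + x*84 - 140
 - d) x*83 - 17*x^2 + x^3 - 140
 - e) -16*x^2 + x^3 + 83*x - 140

Expanding (-5 + x) * (x - 7) * (x - 4):
= -16*x^2 + x^3 + 83*x - 140
e) -16*x^2 + x^3 + 83*x - 140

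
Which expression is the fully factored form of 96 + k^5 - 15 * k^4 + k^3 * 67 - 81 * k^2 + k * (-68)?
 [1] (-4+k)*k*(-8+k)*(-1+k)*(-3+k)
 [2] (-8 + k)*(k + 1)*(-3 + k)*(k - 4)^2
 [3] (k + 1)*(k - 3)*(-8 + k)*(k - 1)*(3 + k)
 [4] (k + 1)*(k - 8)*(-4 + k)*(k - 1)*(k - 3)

We need to factor 96 + k^5 - 15 * k^4 + k^3 * 67 - 81 * k^2 + k * (-68).
The factored form is (k + 1)*(k - 8)*(-4 + k)*(k - 1)*(k - 3).
4) (k + 1)*(k - 8)*(-4 + k)*(k - 1)*(k - 3)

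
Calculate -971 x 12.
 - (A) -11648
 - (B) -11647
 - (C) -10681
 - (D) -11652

-971 * 12 = -11652
D) -11652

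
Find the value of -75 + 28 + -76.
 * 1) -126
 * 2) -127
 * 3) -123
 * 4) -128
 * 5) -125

First: -75 + 28 = -47
Then: -47 + -76 = -123
3) -123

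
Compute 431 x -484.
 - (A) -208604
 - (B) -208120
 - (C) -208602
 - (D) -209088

431 * -484 = -208604
A) -208604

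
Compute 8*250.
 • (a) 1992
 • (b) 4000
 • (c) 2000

8 * 250 = 2000
c) 2000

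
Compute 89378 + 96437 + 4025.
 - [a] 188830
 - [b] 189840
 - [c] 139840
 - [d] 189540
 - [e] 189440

First: 89378 + 96437 = 185815
Then: 185815 + 4025 = 189840
b) 189840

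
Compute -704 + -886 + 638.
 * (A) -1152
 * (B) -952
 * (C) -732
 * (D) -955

First: -704 + -886 = -1590
Then: -1590 + 638 = -952
B) -952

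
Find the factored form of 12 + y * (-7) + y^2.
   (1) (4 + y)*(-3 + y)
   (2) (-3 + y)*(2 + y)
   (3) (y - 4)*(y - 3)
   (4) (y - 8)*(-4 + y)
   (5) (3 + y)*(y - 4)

We need to factor 12 + y * (-7) + y^2.
The factored form is (y - 4)*(y - 3).
3) (y - 4)*(y - 3)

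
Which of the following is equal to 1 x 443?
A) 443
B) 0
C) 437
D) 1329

1 * 443 = 443
A) 443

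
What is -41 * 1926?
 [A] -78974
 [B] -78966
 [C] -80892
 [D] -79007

-41 * 1926 = -78966
B) -78966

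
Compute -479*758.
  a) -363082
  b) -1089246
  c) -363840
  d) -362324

-479 * 758 = -363082
a) -363082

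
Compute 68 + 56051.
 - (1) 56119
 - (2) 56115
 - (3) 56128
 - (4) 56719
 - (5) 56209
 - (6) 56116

68 + 56051 = 56119
1) 56119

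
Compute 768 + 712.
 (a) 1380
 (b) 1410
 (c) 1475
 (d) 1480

768 + 712 = 1480
d) 1480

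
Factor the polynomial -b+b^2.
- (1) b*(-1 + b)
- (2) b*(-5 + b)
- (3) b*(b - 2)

We need to factor -b+b^2.
The factored form is b*(-1 + b).
1) b*(-1 + b)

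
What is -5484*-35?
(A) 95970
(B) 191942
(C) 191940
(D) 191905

-5484 * -35 = 191940
C) 191940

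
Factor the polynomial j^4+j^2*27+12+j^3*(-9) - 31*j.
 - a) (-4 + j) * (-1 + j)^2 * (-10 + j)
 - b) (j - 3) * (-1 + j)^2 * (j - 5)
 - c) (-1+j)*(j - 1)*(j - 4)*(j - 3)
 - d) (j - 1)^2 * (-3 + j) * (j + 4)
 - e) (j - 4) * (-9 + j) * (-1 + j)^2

We need to factor j^4+j^2*27+12+j^3*(-9) - 31*j.
The factored form is (-1+j)*(j - 1)*(j - 4)*(j - 3).
c) (-1+j)*(j - 1)*(j - 4)*(j - 3)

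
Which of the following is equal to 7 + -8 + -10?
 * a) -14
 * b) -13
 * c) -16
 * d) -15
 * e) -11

First: 7 + -8 = -1
Then: -1 + -10 = -11
e) -11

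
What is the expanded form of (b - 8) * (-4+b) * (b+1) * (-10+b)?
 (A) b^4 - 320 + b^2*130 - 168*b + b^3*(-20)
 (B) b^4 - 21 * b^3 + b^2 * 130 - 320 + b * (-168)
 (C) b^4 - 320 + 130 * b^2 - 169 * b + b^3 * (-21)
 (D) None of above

Expanding (b - 8) * (-4+b) * (b+1) * (-10+b):
= b^4 - 21 * b^3 + b^2 * 130 - 320 + b * (-168)
B) b^4 - 21 * b^3 + b^2 * 130 - 320 + b * (-168)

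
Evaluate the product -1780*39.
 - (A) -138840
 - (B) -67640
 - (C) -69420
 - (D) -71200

-1780 * 39 = -69420
C) -69420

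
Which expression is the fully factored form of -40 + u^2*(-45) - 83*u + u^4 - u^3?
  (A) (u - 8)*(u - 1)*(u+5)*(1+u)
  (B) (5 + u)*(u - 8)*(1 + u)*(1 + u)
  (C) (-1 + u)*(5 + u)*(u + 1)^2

We need to factor -40 + u^2*(-45) - 83*u + u^4 - u^3.
The factored form is (5 + u)*(u - 8)*(1 + u)*(1 + u).
B) (5 + u)*(u - 8)*(1 + u)*(1 + u)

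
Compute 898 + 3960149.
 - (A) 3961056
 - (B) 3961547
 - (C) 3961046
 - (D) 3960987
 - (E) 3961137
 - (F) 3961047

898 + 3960149 = 3961047
F) 3961047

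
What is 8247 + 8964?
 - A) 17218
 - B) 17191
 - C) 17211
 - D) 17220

8247 + 8964 = 17211
C) 17211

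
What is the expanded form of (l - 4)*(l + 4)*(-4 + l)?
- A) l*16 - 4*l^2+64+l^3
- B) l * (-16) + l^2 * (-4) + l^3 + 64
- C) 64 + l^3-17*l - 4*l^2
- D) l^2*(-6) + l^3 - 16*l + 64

Expanding (l - 4)*(l + 4)*(-4 + l):
= l * (-16) + l^2 * (-4) + l^3 + 64
B) l * (-16) + l^2 * (-4) + l^3 + 64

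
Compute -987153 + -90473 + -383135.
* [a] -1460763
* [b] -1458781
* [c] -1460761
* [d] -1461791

First: -987153 + -90473 = -1077626
Then: -1077626 + -383135 = -1460761
c) -1460761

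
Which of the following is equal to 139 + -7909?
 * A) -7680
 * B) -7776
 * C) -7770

139 + -7909 = -7770
C) -7770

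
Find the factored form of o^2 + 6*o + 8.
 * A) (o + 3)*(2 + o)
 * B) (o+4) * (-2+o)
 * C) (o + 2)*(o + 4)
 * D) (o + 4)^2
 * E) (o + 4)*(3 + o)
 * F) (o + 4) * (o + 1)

We need to factor o^2 + 6*o + 8.
The factored form is (o + 2)*(o + 4).
C) (o + 2)*(o + 4)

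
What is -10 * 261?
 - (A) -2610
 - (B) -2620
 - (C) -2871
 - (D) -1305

-10 * 261 = -2610
A) -2610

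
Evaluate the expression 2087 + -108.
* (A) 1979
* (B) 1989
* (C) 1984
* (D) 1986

2087 + -108 = 1979
A) 1979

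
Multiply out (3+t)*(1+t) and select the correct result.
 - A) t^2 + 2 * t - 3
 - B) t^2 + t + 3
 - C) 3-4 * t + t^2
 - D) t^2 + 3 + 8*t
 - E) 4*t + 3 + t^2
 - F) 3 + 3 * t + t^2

Expanding (3+t)*(1+t):
= 4*t + 3 + t^2
E) 4*t + 3 + t^2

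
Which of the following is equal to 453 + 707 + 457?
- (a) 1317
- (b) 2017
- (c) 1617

First: 453 + 707 = 1160
Then: 1160 + 457 = 1617
c) 1617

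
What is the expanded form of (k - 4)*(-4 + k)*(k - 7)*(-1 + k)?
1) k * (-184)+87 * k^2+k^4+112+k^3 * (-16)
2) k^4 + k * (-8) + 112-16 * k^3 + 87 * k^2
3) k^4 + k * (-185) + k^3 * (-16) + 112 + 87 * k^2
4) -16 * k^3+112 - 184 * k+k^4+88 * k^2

Expanding (k - 4)*(-4 + k)*(k - 7)*(-1 + k):
= k * (-184)+87 * k^2+k^4+112+k^3 * (-16)
1) k * (-184)+87 * k^2+k^4+112+k^3 * (-16)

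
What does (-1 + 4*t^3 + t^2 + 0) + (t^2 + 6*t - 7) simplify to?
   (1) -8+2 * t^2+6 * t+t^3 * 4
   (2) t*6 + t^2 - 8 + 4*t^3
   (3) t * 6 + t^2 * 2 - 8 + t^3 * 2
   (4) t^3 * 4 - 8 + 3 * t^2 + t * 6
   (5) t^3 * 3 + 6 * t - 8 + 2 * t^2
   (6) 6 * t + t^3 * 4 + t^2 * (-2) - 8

Adding the polynomials and combining like terms:
(-1 + 4*t^3 + t^2 + 0) + (t^2 + 6*t - 7)
= -8+2 * t^2+6 * t+t^3 * 4
1) -8+2 * t^2+6 * t+t^3 * 4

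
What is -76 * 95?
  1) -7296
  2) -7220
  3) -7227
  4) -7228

-76 * 95 = -7220
2) -7220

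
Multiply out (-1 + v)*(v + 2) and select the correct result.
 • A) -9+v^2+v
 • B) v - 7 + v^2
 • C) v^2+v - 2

Expanding (-1 + v)*(v + 2):
= v^2+v - 2
C) v^2+v - 2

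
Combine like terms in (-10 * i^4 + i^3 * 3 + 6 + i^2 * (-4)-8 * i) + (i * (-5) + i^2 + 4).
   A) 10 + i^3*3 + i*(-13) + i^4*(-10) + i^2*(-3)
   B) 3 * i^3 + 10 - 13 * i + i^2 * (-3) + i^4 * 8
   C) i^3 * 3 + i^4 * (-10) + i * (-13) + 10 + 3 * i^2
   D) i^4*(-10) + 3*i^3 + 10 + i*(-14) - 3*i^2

Adding the polynomials and combining like terms:
(-10*i^4 + i^3*3 + 6 + i^2*(-4) - 8*i) + (i*(-5) + i^2 + 4)
= 10 + i^3*3 + i*(-13) + i^4*(-10) + i^2*(-3)
A) 10 + i^3*3 + i*(-13) + i^4*(-10) + i^2*(-3)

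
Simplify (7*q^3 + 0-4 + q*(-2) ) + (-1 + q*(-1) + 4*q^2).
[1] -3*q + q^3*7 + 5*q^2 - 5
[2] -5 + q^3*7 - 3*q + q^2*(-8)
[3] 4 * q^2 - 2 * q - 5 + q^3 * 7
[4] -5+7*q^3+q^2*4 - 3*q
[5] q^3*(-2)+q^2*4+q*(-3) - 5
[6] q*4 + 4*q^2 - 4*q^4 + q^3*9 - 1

Adding the polynomials and combining like terms:
(7*q^3 + 0 - 4 + q*(-2)) + (-1 + q*(-1) + 4*q^2)
= -5+7*q^3+q^2*4 - 3*q
4) -5+7*q^3+q^2*4 - 3*q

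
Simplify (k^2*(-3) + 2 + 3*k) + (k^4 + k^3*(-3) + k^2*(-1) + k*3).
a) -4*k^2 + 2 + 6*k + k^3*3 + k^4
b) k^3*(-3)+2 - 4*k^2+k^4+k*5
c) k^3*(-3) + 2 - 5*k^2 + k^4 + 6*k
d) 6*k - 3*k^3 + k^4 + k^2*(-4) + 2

Adding the polynomials and combining like terms:
(k^2*(-3) + 2 + 3*k) + (k^4 + k^3*(-3) + k^2*(-1) + k*3)
= 6*k - 3*k^3 + k^4 + k^2*(-4) + 2
d) 6*k - 3*k^3 + k^4 + k^2*(-4) + 2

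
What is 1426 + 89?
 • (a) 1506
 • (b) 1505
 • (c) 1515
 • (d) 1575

1426 + 89 = 1515
c) 1515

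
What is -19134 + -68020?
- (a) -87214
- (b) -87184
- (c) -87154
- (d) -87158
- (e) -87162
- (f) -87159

-19134 + -68020 = -87154
c) -87154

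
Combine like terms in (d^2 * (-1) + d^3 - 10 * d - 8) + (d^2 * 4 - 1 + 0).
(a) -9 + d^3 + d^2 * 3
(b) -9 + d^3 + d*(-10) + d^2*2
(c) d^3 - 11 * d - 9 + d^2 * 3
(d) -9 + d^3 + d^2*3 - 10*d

Adding the polynomials and combining like terms:
(d^2*(-1) + d^3 - 10*d - 8) + (d^2*4 - 1 + 0)
= -9 + d^3 + d^2*3 - 10*d
d) -9 + d^3 + d^2*3 - 10*d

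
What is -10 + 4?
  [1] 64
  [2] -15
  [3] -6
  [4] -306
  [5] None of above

-10 + 4 = -6
3) -6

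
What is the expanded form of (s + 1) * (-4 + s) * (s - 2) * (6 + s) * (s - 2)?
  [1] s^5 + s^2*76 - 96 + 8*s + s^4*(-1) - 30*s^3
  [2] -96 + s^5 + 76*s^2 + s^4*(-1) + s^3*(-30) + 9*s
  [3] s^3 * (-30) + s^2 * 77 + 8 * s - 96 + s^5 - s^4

Expanding (s + 1) * (-4 + s) * (s - 2) * (6 + s) * (s - 2):
= s^5 + s^2*76 - 96 + 8*s + s^4*(-1) - 30*s^3
1) s^5 + s^2*76 - 96 + 8*s + s^4*(-1) - 30*s^3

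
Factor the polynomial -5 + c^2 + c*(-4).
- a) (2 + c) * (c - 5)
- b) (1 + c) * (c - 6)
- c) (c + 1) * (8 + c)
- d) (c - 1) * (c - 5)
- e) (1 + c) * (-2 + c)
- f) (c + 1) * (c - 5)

We need to factor -5 + c^2 + c*(-4).
The factored form is (c + 1) * (c - 5).
f) (c + 1) * (c - 5)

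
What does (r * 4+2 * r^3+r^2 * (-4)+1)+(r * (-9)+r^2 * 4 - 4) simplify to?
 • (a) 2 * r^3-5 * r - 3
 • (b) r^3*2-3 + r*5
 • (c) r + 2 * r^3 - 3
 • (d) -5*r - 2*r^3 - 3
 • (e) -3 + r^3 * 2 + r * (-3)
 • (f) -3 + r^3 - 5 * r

Adding the polynomials and combining like terms:
(r*4 + 2*r^3 + r^2*(-4) + 1) + (r*(-9) + r^2*4 - 4)
= 2 * r^3-5 * r - 3
a) 2 * r^3-5 * r - 3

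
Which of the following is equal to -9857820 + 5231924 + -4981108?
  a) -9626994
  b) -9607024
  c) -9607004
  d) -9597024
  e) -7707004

First: -9857820 + 5231924 = -4625896
Then: -4625896 + -4981108 = -9607004
c) -9607004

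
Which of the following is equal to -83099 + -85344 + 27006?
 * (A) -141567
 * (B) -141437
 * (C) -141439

First: -83099 + -85344 = -168443
Then: -168443 + 27006 = -141437
B) -141437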